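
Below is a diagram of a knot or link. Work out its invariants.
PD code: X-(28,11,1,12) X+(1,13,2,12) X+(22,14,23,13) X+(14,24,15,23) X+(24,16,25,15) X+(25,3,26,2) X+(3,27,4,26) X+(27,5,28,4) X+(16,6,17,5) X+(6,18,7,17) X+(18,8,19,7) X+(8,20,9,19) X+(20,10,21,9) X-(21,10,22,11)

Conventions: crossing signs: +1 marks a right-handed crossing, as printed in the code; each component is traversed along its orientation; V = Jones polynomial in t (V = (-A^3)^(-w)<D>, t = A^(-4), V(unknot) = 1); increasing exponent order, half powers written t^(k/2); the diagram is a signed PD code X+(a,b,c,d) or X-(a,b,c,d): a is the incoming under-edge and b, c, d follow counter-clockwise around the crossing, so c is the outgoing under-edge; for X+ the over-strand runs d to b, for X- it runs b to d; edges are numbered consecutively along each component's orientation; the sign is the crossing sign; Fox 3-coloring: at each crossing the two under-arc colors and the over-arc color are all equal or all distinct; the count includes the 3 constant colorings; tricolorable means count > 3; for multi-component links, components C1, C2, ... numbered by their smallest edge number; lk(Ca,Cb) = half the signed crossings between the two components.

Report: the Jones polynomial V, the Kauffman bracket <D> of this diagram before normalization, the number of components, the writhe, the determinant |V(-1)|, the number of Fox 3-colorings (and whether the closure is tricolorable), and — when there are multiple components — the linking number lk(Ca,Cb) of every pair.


V = t^4 + 2t^6 - 2t^7 + 2t^8 - 3t^9 + 3t^10 - 3t^11 + 2t^12 - 2t^13 + t^14
<D> = A^-26 - 2A^-22 + 2A^-18 - 3A^-14 + 3A^-10 - 3A^-6 + 2A^-2 - 2A^2 + 2A^6 + A^14 (w = +10)
1 component over 14 crossings, w = +10
9 Fox colorings among 3^14, |V(-1)| = 21: tricolorable
why: w = +10 shifts under R1 moves; the (-A^3)^(-10) factor cancels that in V


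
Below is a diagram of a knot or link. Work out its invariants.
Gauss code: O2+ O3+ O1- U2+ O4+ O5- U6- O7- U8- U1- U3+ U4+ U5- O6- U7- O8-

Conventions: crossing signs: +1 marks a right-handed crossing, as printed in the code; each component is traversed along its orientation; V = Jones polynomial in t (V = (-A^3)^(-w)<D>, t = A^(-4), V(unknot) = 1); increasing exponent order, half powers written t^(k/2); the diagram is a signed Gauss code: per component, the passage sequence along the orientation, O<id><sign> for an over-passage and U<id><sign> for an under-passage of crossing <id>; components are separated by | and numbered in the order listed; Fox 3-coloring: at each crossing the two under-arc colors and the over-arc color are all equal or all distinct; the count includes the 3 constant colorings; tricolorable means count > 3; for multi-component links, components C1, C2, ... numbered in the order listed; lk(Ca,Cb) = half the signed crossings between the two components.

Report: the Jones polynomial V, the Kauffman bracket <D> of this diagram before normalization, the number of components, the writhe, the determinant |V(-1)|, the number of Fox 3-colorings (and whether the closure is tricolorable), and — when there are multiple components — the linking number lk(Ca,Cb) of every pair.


V = -t^-4 + t^-3 + t^-1
<D> = A^-2 + A^6 - A^10 (w = -2)
1 component over 8 crossings, w = -2
9 Fox colorings among 3^8, |V(-1)| = 3: tricolorable
why: det 3 = |V(-1)|; divisible by 3, so tricolorable


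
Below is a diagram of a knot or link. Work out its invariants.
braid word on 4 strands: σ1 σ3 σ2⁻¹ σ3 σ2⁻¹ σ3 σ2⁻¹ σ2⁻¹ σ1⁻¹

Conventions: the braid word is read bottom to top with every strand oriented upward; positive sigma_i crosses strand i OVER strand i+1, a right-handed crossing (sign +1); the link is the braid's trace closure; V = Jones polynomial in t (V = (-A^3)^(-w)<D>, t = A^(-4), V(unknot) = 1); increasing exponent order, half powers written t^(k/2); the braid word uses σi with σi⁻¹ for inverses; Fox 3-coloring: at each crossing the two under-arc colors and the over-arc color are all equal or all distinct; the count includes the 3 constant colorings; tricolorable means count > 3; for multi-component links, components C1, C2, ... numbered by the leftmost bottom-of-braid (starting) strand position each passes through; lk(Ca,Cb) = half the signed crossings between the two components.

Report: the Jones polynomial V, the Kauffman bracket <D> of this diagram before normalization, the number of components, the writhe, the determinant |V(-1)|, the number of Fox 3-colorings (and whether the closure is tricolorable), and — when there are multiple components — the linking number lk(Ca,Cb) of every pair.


Jones polynomial: V(t) = t^-5 - 2t^-4 + t^-3 + t^-1 + 2 + 2t^2 - t^3
<D> = A^-15 - 2A^-11 - 2A^-3 - A - A^9 + 2A^13 - A^17; writhe -1
components 3, writhe -1 (9 crossings)
linking number lk(C1,C2) = 0
lk(C1,C3): 0
lk(C2,C3) = 0
3-colorings: 27 of 3^9, det 0 — tricolorable
note: the 3 component pairs carry total linking 0


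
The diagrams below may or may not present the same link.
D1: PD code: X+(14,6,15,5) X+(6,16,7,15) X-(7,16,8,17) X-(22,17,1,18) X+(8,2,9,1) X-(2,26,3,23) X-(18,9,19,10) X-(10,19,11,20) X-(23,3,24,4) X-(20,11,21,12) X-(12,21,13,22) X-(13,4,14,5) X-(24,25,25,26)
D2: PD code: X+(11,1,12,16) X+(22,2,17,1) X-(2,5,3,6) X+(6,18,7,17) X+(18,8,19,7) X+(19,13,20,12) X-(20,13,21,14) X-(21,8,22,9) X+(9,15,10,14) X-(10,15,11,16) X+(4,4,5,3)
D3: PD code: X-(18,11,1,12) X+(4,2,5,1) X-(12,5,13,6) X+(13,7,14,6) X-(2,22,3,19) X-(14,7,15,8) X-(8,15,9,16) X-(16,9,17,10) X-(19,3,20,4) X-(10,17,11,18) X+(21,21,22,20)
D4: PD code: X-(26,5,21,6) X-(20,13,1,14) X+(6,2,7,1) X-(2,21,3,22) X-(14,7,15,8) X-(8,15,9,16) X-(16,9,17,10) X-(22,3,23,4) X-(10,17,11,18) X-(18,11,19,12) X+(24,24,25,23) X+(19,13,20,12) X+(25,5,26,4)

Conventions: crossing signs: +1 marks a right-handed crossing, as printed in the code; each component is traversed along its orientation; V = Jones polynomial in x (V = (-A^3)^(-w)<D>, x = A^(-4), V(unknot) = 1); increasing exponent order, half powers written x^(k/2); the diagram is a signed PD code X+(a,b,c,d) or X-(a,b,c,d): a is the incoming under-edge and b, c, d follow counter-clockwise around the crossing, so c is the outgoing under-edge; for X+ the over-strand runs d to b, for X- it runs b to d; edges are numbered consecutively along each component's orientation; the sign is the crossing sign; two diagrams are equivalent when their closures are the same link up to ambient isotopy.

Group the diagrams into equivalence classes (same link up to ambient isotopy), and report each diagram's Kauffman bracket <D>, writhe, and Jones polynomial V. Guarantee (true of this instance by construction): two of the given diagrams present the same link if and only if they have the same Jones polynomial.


classes: {D1, D3, D4} | {D2}
V(D1) = x^(-19/2) - x^(-17/2) + 2x^(-15/2) - 2x^(-13/2) + x^(-11/2) - 2x^(-9/2) - x^(-5/2)  [13 crossings, <D> = A^-11 + 2A^-3 - A + 2A^5 - 2A^9 + A^13 - A^17, w = -7]
V(D2) = -x^(1/2) - x^(5/2)  [11 crossings, <D> = A^-1 + A^7, w = +3]
V(D3) = x^(-19/2) - x^(-17/2) + 2x^(-15/2) - 2x^(-13/2) + x^(-11/2) - 2x^(-9/2) - x^(-5/2)  (w -5, c 11, <D> = A^-5 + 2A^3 - A^7 + 2A^11 - 2A^15 + A^19 - A^23)
V(D4) = x^(-19/2) - x^(-17/2) + 2x^(-15/2) - 2x^(-13/2) + x^(-11/2) - 2x^(-9/2) - x^(-5/2)  (w -5, c 13, <D> = A^-5 + 2A^3 - A^7 + 2A^11 - 2A^15 + A^19 - A^23)
note: comparing 4 Jones polynomials yields 2 groups


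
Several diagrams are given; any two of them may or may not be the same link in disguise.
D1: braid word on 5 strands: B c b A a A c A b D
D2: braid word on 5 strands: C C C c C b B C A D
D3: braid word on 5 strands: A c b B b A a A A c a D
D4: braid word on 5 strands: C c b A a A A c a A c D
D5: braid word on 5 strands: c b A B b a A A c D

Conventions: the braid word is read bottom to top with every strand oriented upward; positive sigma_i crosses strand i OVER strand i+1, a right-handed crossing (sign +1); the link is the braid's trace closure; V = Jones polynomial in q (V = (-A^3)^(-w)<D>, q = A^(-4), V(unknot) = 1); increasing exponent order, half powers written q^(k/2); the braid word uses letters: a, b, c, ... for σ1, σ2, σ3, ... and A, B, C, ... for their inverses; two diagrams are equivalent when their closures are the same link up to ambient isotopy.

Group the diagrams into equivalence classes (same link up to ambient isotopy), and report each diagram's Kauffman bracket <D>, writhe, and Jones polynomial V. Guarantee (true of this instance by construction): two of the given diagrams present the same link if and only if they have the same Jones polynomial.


equivalence classes: {D1, D3, D4, D5} | {D2}
D1 (bracket A^-8 + 2 + A^8; 10 crossings at w = 0): V = q^-2 + 2 + q^2
V(D2) = q^-6 + q^-3 + q^-2 + q^-1  (w -6, c 10, <D> = A^-14 + A^-10 + A^-6 + A^6)
V(D3) = q^-2 + 2 + q^2  [12 crossings, <D> = A^-8 + 2 + A^8, w = 0]
V(D4) = q^-2 + 2 + q^2  (w 0, c 12, <D> = A^-8 + 2 + A^8)
V(D5) = q^-2 + 2 + q^2  (w 0, c 10, <D> = A^-8 + 2 + A^8)
key observation: comparing 5 Jones polynomials yields 2 groups


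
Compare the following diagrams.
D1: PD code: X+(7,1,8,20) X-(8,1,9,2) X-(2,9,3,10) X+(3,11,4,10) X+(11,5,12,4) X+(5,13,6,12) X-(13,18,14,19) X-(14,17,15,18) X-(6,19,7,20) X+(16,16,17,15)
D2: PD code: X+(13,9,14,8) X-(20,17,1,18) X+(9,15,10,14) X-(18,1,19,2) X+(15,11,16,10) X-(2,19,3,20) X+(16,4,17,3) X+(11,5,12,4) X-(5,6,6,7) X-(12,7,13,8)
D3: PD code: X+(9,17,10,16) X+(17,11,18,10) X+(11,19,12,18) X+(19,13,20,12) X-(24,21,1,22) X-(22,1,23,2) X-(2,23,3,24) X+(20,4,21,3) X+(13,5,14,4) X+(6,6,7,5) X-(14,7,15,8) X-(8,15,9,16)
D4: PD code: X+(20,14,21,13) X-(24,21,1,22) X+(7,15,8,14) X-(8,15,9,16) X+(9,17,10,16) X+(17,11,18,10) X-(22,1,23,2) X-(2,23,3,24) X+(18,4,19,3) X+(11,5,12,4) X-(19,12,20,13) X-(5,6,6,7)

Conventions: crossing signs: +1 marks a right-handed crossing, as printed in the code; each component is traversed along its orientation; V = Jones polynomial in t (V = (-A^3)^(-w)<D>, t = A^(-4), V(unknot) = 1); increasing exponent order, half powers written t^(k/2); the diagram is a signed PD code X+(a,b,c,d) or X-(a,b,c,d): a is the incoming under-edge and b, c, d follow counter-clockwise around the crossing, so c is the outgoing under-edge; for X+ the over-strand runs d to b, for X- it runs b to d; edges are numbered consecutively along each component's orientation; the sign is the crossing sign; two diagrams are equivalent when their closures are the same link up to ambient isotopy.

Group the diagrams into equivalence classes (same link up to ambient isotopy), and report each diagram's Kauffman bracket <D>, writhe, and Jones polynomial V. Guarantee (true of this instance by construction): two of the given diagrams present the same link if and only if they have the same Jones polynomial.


classes: {D1} | {D2, D3, D4}
V(D1) = 1  [10 crossings, <D> = 1, w = 0]
V(D2) = -t^-3 + t^-2 - t^-1 + 3 - t + t^2 - t^3  (w 0, c 10, <D> = -A^-12 + A^-8 - A^-4 + 3 - A^4 + A^8 - A^12)
D3 (bracket -A^-6 + A^-2 - A^2 + 3A^6 - A^10 + A^14 - A^18; 12 crossings at w = +2): V = -t^-3 + t^-2 - t^-1 + 3 - t + t^2 - t^3
V(D4) = -t^-3 + t^-2 - t^-1 + 3 - t + t^2 - t^3  (w 0, c 12, <D> = -A^-12 + A^-8 - A^-4 + 3 - A^4 + A^8 - A^12)
note: comparing 4 Jones polynomials yields 2 groups


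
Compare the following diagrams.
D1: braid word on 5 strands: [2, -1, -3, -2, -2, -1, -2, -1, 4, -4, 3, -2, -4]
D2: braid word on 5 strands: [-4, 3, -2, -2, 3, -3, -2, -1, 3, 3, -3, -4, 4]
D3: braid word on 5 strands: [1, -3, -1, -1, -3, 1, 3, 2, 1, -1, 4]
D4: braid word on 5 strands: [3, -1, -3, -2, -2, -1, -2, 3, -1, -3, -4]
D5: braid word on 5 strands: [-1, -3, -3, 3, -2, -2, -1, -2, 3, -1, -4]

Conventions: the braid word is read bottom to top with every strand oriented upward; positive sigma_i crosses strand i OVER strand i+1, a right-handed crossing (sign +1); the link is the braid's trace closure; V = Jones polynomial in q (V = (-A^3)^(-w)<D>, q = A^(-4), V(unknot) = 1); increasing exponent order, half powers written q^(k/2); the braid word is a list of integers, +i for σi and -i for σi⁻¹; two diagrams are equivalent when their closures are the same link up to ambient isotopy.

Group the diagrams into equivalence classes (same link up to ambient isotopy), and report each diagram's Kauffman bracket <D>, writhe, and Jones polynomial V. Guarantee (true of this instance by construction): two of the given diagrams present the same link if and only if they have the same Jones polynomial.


grouping into links: {D1, D4, D5} | {D2} | {D3}
V(D1) = q^(-15/2) - q^(-7/2) - q^(-5/2) - q^(-3/2)  (w -7, c 13, <D> = A^-15 + A^-11 + A^-7 - A^9)
V(D2) = q^(-7/2) - q^(-5/2) + q^(-3/2) - 2q^(-1/2) - q^(3/2)  [13 crossings, <D> = A^-15 + 2A^-7 - A^-3 + A - A^5, w = -3]
V(D3) = -q^(-1/2) - q^(1/2)  [11 crossings, <D> = A + A^5, w = +1]
D4 (bracket A^-15 + A^-11 + A^-7 - A^9; 11 crossings at w = -7): V = q^(-15/2) - q^(-7/2) - q^(-5/2) - q^(-3/2)
D5 (bracket A^-15 + A^-11 + A^-7 - A^9; 11 crossings at w = -7): V = q^(-15/2) - q^(-7/2) - q^(-5/2) - q^(-3/2)
why: 3 values of V(q) split the 5 diagrams


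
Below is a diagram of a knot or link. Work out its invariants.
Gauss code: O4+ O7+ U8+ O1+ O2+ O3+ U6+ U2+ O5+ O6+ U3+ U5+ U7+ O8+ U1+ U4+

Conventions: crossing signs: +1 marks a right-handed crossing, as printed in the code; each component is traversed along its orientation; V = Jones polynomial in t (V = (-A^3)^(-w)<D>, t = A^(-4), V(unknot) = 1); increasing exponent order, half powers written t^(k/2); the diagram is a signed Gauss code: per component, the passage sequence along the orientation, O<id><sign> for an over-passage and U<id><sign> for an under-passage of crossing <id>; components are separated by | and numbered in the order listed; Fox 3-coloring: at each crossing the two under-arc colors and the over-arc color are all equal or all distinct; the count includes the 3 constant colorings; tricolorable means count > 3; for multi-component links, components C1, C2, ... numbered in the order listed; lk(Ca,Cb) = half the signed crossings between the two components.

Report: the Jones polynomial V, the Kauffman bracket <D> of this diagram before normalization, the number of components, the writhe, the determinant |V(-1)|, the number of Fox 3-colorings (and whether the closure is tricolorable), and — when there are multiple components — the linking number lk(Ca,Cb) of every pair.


V(t) = t^2 + 2t^4 - 2t^5 + t^6 - 2t^7 + t^8
bracket: A^-8 - 2A^-4 + 1 - 2A^4 + 2A^8 + A^16, w = +8
1 component, writhe +8, over 8 crossings
det 9, colorings 27 of 3^8 — tricolorable
observation: |V(-1)| = 9: so tricolorable, since 3 divides 9


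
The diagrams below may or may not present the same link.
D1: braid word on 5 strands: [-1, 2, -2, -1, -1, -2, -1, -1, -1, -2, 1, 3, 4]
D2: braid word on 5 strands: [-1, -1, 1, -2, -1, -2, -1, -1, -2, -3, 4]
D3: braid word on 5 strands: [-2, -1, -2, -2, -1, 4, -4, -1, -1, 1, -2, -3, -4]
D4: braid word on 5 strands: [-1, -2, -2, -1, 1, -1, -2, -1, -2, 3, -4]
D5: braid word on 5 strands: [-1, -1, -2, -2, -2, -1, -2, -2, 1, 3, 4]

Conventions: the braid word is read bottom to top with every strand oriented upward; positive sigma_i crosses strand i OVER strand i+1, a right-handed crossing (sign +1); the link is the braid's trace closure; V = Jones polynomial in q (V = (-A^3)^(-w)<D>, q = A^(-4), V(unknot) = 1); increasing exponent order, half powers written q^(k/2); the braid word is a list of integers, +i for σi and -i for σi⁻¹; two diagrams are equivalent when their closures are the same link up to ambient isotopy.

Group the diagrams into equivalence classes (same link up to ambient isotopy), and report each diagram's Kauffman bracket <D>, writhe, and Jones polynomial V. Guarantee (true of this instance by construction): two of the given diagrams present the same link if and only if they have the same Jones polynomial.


grouping into links: {D1, D2, D3, D4, D5}
V(D1) = q^(-15/2) - q^(-13/2) - q^(-9/2) - q^(-5/2)  (w -5, c 13, <D> = A^-5 + A^3 + A^11 - A^15)
V(D2) = q^(-15/2) - q^(-13/2) - q^(-9/2) - q^(-5/2)  (w -7, c 11, <D> = A^-11 + A^-3 + A^5 - A^9)
D3 (bracket A^-17 + A^-9 + A^-1 - A^3; 13 crossings at w = -9): V = q^(-15/2) - q^(-13/2) - q^(-9/2) - q^(-5/2)
D4 (bracket A^-11 + A^-3 + A^5 - A^9; 11 crossings at w = -7): V = q^(-15/2) - q^(-13/2) - q^(-9/2) - q^(-5/2)
D5 (bracket A^-5 + A^3 + A^11 - A^15; 11 crossings at w = -5): V = q^(-15/2) - q^(-13/2) - q^(-9/2) - q^(-5/2)
why: all 5 diagrams share one V(q), hence one class


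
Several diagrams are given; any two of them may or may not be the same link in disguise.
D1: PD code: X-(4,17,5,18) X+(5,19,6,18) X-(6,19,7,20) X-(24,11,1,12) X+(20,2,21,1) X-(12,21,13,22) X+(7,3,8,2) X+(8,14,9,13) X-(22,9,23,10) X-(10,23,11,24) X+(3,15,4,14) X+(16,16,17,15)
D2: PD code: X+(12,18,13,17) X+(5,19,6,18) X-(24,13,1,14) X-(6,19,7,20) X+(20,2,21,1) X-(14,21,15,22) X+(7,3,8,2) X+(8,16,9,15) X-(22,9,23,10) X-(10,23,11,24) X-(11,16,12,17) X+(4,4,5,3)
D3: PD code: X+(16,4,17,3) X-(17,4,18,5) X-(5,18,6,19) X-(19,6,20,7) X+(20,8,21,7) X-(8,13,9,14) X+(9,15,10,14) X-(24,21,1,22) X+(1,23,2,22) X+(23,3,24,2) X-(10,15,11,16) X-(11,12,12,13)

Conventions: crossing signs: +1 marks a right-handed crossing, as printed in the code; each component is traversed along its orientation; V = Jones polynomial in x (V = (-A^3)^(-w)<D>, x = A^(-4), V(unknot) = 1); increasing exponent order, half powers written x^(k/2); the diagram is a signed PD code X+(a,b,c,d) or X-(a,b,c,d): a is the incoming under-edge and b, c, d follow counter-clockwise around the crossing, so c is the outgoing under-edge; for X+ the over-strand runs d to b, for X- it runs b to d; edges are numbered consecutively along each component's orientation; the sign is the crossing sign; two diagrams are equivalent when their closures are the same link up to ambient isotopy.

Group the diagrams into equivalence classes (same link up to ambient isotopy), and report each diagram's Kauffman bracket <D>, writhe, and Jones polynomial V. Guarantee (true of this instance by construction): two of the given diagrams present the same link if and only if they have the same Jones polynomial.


equivalence classes: {D1, D2} | {D3}
D1 (bracket A^-4 - 1 + 2A^4 - 2A^8 + 2A^12 - 2A^16 + A^20; 12 crossings at w = 0): V = x^-5 - 2x^-4 + 2x^-3 - 2x^-2 + 2x^-1 - 1 + x
V(D2) = x^-5 - 2x^-4 + 2x^-3 - 2x^-2 + 2x^-1 - 1 + x  [12 crossings, <D> = A^-4 - 1 + 2A^4 - 2A^8 + 2A^12 - 2A^16 + A^20, w = 0]
V(D3) = 1  (w -2, c 12, <D> = A^-6)
observation: V(x) takes 2 values over 3 diagrams, fixing the grouping


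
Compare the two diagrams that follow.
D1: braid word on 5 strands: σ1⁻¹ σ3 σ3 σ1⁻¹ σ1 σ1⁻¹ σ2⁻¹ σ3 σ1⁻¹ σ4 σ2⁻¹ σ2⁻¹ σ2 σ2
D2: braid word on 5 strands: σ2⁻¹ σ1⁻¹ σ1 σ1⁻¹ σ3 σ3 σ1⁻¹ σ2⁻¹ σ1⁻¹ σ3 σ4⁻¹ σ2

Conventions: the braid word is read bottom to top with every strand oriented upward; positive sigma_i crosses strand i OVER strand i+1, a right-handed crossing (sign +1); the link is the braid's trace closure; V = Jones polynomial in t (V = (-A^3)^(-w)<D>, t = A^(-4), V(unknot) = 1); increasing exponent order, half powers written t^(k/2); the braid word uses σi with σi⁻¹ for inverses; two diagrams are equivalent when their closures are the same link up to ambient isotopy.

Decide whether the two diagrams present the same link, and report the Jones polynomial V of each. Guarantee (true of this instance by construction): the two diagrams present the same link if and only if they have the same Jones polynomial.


same link: yes
V(D1) = -t^-3 + t^-2 - t^-1 + 3 - t + t^2 - t^3  [14 crossings, <D> = -A^-12 + A^-8 - A^-4 + 3 - A^4 + A^8 - A^12, w = 0]
V(D2) = -t^-3 + t^-2 - t^-1 + 3 - t + t^2 - t^3  (w -2, c 12, <D> = -A^-18 + A^-14 - A^-10 + 3A^-6 - A^-2 + A^2 - A^6)
note: all 2 diagrams share one V(t), hence one class


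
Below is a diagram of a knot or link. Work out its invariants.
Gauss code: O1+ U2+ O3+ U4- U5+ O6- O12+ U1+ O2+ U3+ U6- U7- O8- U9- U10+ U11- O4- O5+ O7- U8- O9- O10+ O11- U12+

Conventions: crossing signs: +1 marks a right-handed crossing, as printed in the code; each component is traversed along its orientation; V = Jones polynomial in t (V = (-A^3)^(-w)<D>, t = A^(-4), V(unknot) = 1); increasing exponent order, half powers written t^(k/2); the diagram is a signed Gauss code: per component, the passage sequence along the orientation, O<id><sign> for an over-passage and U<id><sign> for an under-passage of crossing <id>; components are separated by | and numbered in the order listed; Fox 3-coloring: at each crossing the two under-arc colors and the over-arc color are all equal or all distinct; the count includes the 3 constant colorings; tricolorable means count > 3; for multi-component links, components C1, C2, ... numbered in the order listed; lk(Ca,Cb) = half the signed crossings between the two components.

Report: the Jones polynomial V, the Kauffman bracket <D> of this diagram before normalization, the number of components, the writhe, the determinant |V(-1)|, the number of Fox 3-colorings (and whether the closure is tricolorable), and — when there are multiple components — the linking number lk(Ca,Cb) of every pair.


V(t) = -t^-3 + t^-2 - t^-1 + 3 - t + t^2 - t^3
bracket: -A^-12 + A^-8 - A^-4 + 3 - A^4 + A^8 - A^12, w = 0
1 component, writhe 0, over 12 crossings
det 9, colorings 27 of 3^12 — tricolorable
observation: w = 0 shifts under R1 moves; the (-A^3)^(0) factor cancels that in V


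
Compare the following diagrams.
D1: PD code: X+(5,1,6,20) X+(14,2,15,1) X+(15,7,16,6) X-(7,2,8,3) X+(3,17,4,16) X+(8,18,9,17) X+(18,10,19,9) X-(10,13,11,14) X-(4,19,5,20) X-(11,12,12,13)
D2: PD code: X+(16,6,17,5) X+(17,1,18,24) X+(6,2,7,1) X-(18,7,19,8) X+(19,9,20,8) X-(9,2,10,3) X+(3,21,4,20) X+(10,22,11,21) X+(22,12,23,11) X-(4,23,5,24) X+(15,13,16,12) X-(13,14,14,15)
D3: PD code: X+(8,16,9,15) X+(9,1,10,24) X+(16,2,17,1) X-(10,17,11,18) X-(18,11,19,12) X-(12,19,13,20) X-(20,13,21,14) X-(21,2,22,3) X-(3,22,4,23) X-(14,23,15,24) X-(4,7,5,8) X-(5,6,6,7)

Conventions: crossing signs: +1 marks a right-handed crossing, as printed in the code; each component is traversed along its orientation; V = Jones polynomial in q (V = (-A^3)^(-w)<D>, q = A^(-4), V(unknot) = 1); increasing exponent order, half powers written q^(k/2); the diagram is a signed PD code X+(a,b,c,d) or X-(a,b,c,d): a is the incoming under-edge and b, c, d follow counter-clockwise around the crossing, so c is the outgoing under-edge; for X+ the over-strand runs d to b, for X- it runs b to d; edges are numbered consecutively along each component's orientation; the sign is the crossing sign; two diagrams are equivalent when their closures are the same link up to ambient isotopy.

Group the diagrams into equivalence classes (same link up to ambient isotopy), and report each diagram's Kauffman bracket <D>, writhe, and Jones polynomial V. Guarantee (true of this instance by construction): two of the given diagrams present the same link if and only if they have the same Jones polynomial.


grouping into links: {D1, D2} | {D3}
V(D1) = q - q^2 + 2q^3 - q^4 + q^5 - q^6  (w +2, c 10, <D> = -A^-18 + A^-14 - A^-10 + 2A^-6 - A^-2 + A^2)
D2 (bracket -A^-12 + A^-8 - A^-4 + 2 - A^4 + A^8; 12 crossings at w = +4): V = q - q^2 + 2q^3 - q^4 + q^5 - q^6
D3 (bracket A^-14 + A^-6 - A^-2; 12 crossings at w = -6): V = -q^-4 + q^-3 + q^-1
why: V(q) takes 2 values over 3 diagrams, fixing the grouping


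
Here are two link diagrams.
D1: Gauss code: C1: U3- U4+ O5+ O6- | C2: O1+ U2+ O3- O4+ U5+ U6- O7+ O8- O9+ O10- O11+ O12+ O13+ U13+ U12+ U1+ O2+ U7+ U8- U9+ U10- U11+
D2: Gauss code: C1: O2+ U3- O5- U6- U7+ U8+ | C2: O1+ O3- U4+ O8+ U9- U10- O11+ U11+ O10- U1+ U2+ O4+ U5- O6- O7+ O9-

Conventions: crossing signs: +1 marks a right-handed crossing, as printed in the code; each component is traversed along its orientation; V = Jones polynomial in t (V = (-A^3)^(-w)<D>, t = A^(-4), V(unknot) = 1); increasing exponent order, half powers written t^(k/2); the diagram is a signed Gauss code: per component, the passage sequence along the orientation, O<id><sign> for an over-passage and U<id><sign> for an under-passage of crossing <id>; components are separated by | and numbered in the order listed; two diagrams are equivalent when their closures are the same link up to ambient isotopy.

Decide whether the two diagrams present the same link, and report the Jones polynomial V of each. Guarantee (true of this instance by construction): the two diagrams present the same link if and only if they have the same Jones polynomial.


equivalent: no
D1 (bracket -A^-3 + A^5 + A^9 + A^13; 13 crossings at w = +5): V = -t^(1/2) - t^(3/2) - t^(5/2) + t^(9/2)
D2 (bracket -A^-11 + 2A^-7 - A^-3 + 2A - A^5 + A^9; 11 crossings at w = +1): V = -t^(-3/2) + t^(-1/2) - 2t^(1/2) + t^(3/2) - 2t^(5/2) + t^(7/2)
key observation: 2 classes among 2 diagrams; unequal V(t) rules out equality


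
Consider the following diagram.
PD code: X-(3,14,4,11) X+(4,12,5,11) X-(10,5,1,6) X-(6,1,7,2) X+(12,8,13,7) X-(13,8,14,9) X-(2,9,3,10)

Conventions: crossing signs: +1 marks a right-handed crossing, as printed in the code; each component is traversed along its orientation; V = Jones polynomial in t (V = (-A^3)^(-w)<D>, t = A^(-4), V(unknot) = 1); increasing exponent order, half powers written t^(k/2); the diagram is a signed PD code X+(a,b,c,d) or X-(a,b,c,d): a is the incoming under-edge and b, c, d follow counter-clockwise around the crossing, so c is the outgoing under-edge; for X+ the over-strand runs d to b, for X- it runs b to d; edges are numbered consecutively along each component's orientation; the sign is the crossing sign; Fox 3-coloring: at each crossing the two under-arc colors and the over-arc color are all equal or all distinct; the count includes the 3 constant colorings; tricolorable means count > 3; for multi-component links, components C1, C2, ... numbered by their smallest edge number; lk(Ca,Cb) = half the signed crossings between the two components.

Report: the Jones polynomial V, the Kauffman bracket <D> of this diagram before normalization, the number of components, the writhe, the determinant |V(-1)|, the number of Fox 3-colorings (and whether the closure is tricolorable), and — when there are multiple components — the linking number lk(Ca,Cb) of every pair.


V = t^(-9/2) - t^(-5/2) - t^(-3/2) - t^(-1/2)
<D> = A^-7 + A^-3 + A - A^9 (w = -3)
2 components over 7 crossings, w = -3
lk(C1,C2): 0
27 Fox colorings among 3^7, |V(-1)| = 0: tricolorable
why: det 0 = |V(-1)|; divisible by 3, so tricolorable


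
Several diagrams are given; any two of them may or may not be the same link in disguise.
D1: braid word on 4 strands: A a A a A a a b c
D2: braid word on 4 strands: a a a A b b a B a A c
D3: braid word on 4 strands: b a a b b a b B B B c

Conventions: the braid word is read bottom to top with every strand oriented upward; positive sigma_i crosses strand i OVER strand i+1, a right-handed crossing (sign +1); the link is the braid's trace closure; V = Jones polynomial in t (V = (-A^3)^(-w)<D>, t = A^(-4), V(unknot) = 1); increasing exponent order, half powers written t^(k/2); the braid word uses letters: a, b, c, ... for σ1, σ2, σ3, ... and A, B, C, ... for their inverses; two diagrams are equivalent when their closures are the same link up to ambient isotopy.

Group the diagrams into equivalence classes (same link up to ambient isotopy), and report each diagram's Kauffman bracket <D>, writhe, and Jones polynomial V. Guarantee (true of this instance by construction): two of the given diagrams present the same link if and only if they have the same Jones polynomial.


classes: {D1} | {D2, D3}
V(D1) = 1  [9 crossings, <D> = -A^9, w = +3]
V(D2) = t - t^2 + 2t^3 - t^4 + t^5 - t^6  [11 crossings, <D> = A^-9 - A^-5 + A^-1 - 2A^3 + A^7 - A^11, w = +5]
V(D3) = t - t^2 + 2t^3 - t^4 + t^5 - t^6  (w +5, c 11, <D> = A^-9 - A^-5 + A^-1 - 2A^3 + A^7 - A^11)
insight: 2 classes among 3 diagrams; unequal V(t) rules out equality


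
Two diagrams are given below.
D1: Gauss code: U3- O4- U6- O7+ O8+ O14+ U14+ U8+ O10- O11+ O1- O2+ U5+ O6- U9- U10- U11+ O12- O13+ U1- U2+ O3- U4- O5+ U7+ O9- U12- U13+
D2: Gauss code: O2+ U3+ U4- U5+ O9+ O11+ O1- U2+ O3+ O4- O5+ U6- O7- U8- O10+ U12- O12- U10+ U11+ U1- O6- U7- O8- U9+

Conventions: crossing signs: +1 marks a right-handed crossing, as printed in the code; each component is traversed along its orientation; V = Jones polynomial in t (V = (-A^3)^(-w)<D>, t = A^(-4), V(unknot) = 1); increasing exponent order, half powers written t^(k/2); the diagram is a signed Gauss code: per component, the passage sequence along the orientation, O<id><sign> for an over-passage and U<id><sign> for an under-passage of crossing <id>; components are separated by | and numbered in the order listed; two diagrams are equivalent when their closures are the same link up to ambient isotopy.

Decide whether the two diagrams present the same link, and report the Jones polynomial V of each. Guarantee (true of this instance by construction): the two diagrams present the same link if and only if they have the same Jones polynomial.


same link: no
V(D1) = t^-5 - 2t^-4 + 2t^-3 - 2t^-2 + 2t^-1 - 1 + t  [14 crossings, <D> = A^-4 - 1 + 2A^4 - 2A^8 + 2A^12 - 2A^16 + A^20, w = 0]
V(D2) = -t^-3 + t^-2 - t^-1 + 3 - t + t^2 - t^3  (w 0, c 12, <D> = -A^-12 + A^-8 - A^-4 + 3 - A^4 + A^8 - A^12)
note: comparing 2 Jones polynomials yields 2 groups


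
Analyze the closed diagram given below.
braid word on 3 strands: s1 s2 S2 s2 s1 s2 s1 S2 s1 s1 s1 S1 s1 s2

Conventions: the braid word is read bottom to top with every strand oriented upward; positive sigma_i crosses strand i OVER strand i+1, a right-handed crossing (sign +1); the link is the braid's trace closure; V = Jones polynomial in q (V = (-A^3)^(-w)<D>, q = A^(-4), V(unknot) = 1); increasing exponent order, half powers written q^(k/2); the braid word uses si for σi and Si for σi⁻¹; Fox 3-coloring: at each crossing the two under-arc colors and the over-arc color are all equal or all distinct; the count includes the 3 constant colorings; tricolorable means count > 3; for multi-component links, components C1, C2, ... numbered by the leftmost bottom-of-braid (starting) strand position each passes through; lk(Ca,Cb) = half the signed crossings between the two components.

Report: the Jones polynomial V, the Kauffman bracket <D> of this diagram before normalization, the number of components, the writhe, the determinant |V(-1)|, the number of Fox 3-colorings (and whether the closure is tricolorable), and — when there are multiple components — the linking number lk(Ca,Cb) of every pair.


V = q^3 + q^5 - q^6 + q^7 - q^8 + q^9 - q^10
<D> = -A^-16 + A^-12 - A^-8 + A^-4 - 1 + A^4 + A^12 (w = +8)
1 component over 14 crossings, w = +8
3 Fox colorings among 3^14, |V(-1)| = 7: not tricolorable
why: free reduction leaves σ1 σ2 σ1 σ2 σ1 σ2⁻¹ σ1 σ1 σ1 σ2 of the original 14 letters


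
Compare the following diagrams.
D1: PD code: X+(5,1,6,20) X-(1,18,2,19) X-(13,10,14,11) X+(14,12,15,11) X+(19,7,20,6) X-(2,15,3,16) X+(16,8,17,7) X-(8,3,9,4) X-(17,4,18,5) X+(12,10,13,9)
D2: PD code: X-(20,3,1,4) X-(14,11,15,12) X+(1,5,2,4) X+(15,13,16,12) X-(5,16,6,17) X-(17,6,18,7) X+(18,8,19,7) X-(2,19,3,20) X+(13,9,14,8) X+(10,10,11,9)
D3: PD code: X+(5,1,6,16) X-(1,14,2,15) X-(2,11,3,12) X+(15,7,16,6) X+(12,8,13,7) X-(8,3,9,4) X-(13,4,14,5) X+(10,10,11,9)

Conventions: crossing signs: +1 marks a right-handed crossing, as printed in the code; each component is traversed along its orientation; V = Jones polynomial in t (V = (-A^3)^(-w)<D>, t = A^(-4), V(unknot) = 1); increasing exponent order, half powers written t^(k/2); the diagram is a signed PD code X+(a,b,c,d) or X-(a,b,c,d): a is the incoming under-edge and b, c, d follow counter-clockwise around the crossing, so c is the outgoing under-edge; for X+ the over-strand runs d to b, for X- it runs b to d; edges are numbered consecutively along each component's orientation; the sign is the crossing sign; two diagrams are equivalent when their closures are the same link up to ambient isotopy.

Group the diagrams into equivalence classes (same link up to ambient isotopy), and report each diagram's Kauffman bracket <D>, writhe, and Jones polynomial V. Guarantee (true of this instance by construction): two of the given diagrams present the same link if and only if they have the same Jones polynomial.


equivalence classes: {D1, D3} | {D2}
D1 (bracket A^-8 - A^-4 + 2 - 2A^4 + A^8 - A^12 + A^16; 10 crossings at w = 0): V = t^-4 - t^-3 + t^-2 - 2t^-1 + 2 - t + t^2
V(D2) = 1  [10 crossings, <D> = 1, w = 0]
D3 (bracket A^-8 - A^-4 + 2 - 2A^4 + A^8 - A^12 + A^16; 8 crossings at w = 0): V = t^-4 - t^-3 + t^-2 - 2t^-1 + 2 - t + t^2
key observation: comparing 3 Jones polynomials yields 2 groups


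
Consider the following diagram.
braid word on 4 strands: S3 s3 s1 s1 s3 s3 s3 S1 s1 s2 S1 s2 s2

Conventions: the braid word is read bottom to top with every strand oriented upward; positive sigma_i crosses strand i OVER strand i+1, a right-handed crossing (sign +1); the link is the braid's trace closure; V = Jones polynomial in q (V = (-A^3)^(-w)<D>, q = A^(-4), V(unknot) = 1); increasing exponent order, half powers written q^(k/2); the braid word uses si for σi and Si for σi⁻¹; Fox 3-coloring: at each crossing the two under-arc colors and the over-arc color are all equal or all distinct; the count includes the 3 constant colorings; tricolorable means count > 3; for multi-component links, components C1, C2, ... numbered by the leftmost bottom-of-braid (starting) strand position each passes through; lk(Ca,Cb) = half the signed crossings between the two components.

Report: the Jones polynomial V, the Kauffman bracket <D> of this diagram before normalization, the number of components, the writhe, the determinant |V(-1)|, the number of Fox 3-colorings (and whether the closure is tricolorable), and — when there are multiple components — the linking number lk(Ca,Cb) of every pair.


V = q^2 - q^3 + 3q^4 - 3q^5 + 4q^6 - 4q^7 + 2q^8 - 2q^9 + q^10
<D> = -A^-19 + 2A^-15 - 2A^-11 + 4A^-7 - 4A^-3 + 3A - 3A^5 + A^9 - A^13 (w = +7)
1 component over 13 crossings, w = +7
9 Fox colorings among 3^13, |V(-1)| = 21: tricolorable
why: the span of V is 8, forcing >= 8 crossings in any diagram


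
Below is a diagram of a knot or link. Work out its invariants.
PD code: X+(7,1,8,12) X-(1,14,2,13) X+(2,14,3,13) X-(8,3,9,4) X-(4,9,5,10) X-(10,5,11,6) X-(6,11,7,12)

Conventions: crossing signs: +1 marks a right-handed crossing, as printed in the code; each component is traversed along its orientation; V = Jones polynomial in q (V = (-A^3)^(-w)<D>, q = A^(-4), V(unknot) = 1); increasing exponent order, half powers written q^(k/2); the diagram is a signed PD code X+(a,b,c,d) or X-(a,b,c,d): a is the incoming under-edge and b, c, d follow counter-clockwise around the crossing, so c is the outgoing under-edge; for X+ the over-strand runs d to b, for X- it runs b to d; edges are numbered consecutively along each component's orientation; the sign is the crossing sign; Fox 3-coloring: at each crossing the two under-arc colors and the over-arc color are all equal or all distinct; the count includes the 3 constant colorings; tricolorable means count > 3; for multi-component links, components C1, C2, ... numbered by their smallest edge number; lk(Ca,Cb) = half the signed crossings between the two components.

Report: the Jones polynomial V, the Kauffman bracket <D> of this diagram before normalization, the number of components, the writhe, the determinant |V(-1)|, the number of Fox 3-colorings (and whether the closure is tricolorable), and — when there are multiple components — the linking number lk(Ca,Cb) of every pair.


V = q^(-9/2) - q^(-5/2) - q^(-3/2) - q^(-1/2)
<D> = A^-7 + A^-3 + A - A^9 (w = -3)
2 components over 7 crossings, w = -3
lk(C1,C2): 0
27 Fox colorings among 3^8, |V(-1)| = 0: tricolorable
why: the 1 component pair carries total linking 0


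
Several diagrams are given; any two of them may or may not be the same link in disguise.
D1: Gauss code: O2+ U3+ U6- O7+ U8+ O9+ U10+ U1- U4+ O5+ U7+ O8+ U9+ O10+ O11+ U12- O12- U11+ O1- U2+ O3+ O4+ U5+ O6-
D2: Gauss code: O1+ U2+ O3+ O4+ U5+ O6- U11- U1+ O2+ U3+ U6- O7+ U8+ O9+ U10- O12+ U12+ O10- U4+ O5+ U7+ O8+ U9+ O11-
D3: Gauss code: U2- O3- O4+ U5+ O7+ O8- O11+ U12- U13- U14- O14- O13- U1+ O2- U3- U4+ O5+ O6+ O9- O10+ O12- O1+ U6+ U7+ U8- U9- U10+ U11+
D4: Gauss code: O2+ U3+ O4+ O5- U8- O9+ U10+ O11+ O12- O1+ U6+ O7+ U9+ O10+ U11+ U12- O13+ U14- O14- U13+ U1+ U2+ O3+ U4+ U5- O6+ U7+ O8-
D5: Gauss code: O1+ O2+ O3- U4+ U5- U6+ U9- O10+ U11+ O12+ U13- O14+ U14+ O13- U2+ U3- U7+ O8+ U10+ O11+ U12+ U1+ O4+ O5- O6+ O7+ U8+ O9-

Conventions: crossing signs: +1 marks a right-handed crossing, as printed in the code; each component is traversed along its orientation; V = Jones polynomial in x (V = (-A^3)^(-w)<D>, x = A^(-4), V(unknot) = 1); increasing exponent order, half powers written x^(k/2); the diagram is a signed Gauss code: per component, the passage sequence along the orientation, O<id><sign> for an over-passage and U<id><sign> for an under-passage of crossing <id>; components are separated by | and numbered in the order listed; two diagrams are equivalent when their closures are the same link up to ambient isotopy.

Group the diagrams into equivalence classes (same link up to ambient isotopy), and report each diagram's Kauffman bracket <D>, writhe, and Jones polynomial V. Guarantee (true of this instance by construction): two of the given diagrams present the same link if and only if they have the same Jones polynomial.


classes: {D1, D2, D4, D5} | {D3}
V(D1) = x^2 - x^3 + 3x^4 - 3x^5 + 3x^6 - 3x^7 + 2x^8 - x^9  [12 crossings, <D> = -A^-18 + 2A^-14 - 3A^-10 + 3A^-6 - 3A^-2 + 3A^2 - A^6 + A^10, w = +6]
D2 (bracket -A^-18 + 2A^-14 - 3A^-10 + 3A^-6 - 3A^-2 + 3A^2 - A^6 + A^10; 12 crossings at w = +6): V = x^2 - x^3 + 3x^4 - 3x^5 + 3x^6 - 3x^7 + 2x^8 - x^9
V(D3) = 1  (w 0, c 14, <D> = 1)
V(D4) = x^2 - x^3 + 3x^4 - 3x^5 + 3x^6 - 3x^7 + 2x^8 - x^9  [14 crossings, <D> = -A^-18 + 2A^-14 - 3A^-10 + 3A^-6 - 3A^-2 + 3A^2 - A^6 + A^10, w = +6]
V(D5) = x^2 - x^3 + 3x^4 - 3x^5 + 3x^6 - 3x^7 + 2x^8 - x^9  (w +6, c 14, <D> = -A^-18 + 2A^-14 - 3A^-10 + 3A^-6 - 3A^-2 + 3A^2 - A^6 + A^10)
note: V(x) takes 2 values over 5 diagrams, fixing the grouping


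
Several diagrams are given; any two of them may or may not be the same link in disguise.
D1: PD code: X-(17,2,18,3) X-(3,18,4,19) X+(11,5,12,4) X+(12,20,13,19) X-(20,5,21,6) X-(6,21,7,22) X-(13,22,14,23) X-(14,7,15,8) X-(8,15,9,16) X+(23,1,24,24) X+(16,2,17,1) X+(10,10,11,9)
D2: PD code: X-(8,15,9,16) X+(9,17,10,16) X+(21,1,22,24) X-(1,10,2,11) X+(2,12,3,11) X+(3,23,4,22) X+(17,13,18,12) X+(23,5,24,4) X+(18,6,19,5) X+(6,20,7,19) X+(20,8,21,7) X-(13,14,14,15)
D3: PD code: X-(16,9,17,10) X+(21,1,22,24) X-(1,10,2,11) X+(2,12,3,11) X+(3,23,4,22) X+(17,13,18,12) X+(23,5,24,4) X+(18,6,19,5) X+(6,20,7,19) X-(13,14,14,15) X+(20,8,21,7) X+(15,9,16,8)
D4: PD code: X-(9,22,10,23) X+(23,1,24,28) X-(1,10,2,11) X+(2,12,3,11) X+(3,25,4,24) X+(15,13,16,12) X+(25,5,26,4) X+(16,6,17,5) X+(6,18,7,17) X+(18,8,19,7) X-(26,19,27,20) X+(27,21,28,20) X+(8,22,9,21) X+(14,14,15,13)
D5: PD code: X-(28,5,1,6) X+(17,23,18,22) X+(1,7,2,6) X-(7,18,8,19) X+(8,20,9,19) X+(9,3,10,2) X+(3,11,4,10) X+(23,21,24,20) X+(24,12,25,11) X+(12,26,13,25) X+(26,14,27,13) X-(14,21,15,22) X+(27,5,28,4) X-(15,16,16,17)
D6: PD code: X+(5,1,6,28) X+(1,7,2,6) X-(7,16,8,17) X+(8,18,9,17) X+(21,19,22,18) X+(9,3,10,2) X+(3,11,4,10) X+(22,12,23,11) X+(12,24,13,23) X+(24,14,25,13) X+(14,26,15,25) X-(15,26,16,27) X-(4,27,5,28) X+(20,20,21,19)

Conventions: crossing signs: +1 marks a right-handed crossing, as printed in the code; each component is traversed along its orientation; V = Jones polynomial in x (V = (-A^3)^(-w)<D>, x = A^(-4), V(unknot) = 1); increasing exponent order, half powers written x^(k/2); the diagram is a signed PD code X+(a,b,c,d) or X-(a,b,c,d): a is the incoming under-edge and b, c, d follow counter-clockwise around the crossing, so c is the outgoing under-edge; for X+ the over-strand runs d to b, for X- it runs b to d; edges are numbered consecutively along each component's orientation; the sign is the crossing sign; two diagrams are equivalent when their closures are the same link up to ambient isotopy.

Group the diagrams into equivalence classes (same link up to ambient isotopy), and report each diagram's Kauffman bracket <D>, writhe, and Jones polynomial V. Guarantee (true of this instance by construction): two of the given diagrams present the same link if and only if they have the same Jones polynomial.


grouping into links: {D1} | {D2, D3, D4, D5, D6}
V(D1) = -x^-4 + x^-3 + x^-1  (w -2, c 12, <D> = A^-2 + A^6 - A^10)
V(D2) = x^2 + 2x^4 - 2x^5 + x^6 - 2x^7 + x^8  (w +6, c 12, <D> = A^-14 - 2A^-10 + A^-6 - 2A^-2 + 2A^2 + A^10)
V(D3) = x^2 + 2x^4 - 2x^5 + x^6 - 2x^7 + x^8  (w +6, c 12, <D> = A^-14 - 2A^-10 + A^-6 - 2A^-2 + 2A^2 + A^10)
V(D4) = x^2 + 2x^4 - 2x^5 + x^6 - 2x^7 + x^8  (w +8, c 14, <D> = A^-8 - 2A^-4 + 1 - 2A^4 + 2A^8 + A^16)
V(D5) = x^2 + 2x^4 - 2x^5 + x^6 - 2x^7 + x^8  [14 crossings, <D> = A^-14 - 2A^-10 + A^-6 - 2A^-2 + 2A^2 + A^10, w = +6]
V(D6) = x^2 + 2x^4 - 2x^5 + x^6 - 2x^7 + x^8  (w +8, c 14, <D> = A^-8 - 2A^-4 + 1 - 2A^4 + 2A^8 + A^16)
key observation: 2 values of V(x) split the 6 diagrams
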